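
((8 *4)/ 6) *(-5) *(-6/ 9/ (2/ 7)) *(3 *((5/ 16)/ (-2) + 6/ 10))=497/ 6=82.83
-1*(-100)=100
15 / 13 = 1.15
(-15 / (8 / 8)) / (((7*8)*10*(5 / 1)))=-3 / 560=-0.01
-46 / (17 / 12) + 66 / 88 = -2157 / 68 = -31.72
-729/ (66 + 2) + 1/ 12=-1085/ 102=-10.64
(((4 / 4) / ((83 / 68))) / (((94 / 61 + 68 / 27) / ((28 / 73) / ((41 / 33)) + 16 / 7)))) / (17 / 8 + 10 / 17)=45995612352 / 238343373779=0.19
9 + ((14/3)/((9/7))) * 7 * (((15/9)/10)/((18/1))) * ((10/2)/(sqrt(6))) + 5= 1715 * sqrt(6)/8748 + 14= 14.48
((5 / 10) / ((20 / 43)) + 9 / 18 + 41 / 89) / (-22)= -7247 / 78320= -0.09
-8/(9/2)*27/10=-24/5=-4.80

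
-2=-2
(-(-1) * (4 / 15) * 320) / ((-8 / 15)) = -160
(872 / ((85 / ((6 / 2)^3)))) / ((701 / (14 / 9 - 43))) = -975768 / 59585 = -16.38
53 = 53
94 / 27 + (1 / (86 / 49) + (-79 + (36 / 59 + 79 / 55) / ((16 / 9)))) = -4448452951 / 60279120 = -73.80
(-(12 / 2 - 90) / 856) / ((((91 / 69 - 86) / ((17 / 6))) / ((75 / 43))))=-615825 / 107534572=-0.01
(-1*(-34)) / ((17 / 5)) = 10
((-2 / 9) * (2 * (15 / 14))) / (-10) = 1 / 21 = 0.05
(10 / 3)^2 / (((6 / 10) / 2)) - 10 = 730 / 27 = 27.04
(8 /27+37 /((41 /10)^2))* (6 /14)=113348 /105903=1.07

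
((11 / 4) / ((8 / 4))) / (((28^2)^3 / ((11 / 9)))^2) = 1331 / 150477435777809645568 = 0.00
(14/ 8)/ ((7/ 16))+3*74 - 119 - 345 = -238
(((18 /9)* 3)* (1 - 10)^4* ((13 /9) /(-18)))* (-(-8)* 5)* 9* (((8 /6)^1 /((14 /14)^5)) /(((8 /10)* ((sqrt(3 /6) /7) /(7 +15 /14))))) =-107090100* sqrt(2) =-151448271.82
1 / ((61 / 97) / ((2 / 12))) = 97 / 366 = 0.27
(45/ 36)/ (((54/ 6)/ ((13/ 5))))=13/ 36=0.36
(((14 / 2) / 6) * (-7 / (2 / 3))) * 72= -882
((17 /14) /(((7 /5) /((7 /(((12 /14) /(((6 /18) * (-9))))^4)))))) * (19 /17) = 32585 /32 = 1018.28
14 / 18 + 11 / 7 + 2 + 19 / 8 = 3389 / 504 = 6.72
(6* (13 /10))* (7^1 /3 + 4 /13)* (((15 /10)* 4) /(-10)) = -309 /25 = -12.36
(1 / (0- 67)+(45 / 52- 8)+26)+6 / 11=743329 / 38324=19.40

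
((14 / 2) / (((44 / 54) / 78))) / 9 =819 / 11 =74.45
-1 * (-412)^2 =-169744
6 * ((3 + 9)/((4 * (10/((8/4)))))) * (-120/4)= -108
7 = 7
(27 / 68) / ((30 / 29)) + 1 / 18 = 2689 / 6120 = 0.44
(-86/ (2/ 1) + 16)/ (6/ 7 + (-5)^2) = -189/ 181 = -1.04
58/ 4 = 29/ 2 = 14.50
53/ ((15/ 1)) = 53/ 15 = 3.53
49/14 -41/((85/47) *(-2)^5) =11447/2720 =4.21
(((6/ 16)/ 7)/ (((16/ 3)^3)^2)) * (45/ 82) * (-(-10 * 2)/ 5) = 0.00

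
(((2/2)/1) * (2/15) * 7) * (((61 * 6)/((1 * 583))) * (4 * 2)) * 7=95648/2915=32.81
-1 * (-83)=83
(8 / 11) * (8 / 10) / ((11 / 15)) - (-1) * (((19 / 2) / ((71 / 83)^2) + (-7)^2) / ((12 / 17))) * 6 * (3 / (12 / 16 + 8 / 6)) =11581038717 / 15249025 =759.46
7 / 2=3.50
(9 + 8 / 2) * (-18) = -234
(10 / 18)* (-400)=-2000 / 9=-222.22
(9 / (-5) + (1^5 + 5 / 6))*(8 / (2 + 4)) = 2 / 45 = 0.04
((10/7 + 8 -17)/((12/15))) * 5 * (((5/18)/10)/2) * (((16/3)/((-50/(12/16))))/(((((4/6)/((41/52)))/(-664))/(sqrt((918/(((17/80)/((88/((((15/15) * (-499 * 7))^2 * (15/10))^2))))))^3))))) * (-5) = 101578188800 * sqrt(165)/165284796017780613779059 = 0.00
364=364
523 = 523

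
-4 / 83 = -0.05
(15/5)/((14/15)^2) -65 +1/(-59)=-712031/11564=-61.57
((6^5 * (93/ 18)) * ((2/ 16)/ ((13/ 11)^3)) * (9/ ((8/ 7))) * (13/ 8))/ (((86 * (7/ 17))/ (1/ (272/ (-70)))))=-1052774415/ 3720704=-282.95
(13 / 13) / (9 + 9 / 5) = 5 / 54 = 0.09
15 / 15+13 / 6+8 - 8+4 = 43 / 6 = 7.17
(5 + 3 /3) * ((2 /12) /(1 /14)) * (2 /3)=28 /3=9.33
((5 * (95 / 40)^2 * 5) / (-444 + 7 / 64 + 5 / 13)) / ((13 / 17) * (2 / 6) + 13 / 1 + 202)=-1994525 / 1350283022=-0.00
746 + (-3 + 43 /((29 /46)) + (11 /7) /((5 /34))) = 821.89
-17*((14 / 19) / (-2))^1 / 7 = 17 / 19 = 0.89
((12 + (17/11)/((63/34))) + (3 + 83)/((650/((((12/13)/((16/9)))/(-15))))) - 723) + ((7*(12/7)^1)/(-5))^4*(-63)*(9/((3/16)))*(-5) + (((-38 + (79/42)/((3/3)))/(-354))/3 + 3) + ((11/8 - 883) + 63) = 10367332746772219/20729709000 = 500119.55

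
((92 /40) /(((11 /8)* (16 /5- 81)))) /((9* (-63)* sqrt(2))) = 46* sqrt(2) /2426193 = 0.00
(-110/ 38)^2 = 3025/ 361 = 8.38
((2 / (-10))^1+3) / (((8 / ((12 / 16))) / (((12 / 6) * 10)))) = 21 / 4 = 5.25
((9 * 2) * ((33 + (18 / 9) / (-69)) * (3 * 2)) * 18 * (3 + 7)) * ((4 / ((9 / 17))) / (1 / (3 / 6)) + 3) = 99918000 / 23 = 4344260.87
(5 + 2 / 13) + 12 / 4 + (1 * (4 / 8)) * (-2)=93 / 13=7.15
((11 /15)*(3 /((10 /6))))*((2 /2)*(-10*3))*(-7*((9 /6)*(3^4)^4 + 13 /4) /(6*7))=8523251187 /20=426162559.35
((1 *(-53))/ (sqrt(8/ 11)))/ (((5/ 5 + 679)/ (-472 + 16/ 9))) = 28037 *sqrt(22)/ 3060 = 42.98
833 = 833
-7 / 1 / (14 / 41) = -41 / 2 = -20.50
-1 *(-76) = 76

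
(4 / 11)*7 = 28 / 11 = 2.55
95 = 95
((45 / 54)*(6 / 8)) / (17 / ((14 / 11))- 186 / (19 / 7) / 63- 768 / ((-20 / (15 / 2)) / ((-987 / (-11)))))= 21945 / 907775956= 0.00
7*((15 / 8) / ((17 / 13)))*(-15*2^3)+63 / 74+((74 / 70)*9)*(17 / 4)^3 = -666706239 / 1408960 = -473.19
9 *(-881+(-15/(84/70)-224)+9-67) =-10579.50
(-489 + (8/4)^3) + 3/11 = -5288/11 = -480.73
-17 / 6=-2.83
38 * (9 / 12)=57 / 2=28.50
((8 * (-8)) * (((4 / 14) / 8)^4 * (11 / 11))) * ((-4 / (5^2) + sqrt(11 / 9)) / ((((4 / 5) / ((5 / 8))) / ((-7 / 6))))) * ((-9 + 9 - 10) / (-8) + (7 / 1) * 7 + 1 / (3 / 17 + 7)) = -12295 / 16068864 + 307375 * sqrt(11) / 192826368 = 0.00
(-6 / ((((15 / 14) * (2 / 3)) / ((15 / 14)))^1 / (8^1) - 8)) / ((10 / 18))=648 / 475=1.36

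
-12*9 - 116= -224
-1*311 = -311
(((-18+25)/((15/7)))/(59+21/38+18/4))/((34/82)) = 38171/310335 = 0.12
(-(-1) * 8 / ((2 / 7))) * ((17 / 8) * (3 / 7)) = 51 / 2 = 25.50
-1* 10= -10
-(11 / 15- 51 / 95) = -56 / 285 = -0.20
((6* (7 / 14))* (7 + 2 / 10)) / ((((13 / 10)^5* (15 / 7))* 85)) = 201600 / 6311981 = 0.03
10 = 10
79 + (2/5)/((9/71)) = 3697/45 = 82.16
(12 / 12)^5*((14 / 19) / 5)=14 / 95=0.15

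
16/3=5.33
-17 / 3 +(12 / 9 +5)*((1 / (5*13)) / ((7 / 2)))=-7697 / 1365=-5.64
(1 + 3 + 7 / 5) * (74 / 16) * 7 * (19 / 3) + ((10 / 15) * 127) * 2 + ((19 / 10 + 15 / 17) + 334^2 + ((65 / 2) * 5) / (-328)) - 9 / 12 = 3774977491 / 33456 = 112834.10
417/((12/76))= 2641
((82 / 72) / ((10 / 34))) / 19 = 697 / 3420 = 0.20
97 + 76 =173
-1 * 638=-638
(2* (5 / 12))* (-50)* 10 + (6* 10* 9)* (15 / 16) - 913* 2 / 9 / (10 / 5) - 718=-26275 / 36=-729.86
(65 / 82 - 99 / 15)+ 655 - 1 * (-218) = 355549 / 410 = 867.19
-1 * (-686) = 686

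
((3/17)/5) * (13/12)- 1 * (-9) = 3073/340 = 9.04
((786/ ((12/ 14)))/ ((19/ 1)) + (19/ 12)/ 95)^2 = 3029291521/ 1299600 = 2330.94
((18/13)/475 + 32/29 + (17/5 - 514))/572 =-91237573/102430900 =-0.89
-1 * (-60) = 60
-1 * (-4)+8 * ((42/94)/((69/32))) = 6116/1081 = 5.66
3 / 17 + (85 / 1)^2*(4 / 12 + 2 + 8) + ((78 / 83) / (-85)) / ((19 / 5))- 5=6004157599 / 80427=74653.51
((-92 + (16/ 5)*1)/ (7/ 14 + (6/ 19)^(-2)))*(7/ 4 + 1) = -43956/ 1895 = -23.20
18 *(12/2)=108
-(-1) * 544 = 544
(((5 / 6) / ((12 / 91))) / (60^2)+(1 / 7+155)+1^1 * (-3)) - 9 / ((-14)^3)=2705359933 / 17781120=152.15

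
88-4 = 84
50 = 50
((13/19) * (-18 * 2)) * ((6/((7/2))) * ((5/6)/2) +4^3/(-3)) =507.88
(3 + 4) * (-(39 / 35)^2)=-8.69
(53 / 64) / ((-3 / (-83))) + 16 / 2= 5935 / 192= 30.91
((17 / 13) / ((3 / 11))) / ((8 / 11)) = 6.59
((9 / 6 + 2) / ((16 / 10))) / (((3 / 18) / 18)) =945 / 4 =236.25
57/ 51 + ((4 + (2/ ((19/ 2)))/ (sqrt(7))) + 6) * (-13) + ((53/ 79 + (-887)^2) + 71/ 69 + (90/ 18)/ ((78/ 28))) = 786642.58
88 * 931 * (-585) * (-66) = 3163240080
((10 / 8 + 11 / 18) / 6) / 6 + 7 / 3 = 3091 / 1296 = 2.39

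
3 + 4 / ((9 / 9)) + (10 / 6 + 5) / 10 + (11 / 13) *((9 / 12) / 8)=9667 / 1248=7.75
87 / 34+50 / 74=4069 / 1258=3.23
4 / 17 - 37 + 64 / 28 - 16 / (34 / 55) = -7183 / 119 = -60.36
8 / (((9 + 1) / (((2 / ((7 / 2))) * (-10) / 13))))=-32 / 91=-0.35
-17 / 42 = -0.40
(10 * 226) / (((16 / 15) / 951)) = 2014931.25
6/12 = 1/2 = 0.50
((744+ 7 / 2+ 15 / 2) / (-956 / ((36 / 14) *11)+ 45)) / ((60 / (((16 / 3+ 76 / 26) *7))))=1871947 / 28834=64.92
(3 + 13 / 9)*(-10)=-400 / 9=-44.44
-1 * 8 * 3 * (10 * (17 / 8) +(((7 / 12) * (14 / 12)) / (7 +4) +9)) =-24007 / 33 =-727.48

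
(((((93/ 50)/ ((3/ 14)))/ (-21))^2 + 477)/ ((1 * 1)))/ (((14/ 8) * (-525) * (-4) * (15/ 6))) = 5368172/ 103359375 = 0.05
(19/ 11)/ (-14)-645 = -99349/ 154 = -645.12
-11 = -11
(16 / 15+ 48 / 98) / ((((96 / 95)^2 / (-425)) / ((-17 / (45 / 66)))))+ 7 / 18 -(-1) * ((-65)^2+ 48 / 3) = 5180118565 / 254016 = 20392.88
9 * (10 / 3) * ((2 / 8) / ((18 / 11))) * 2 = 55 / 6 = 9.17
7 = 7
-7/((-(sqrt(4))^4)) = 7/16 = 0.44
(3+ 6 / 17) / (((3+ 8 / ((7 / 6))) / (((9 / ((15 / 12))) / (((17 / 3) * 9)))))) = 1596 / 33235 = 0.05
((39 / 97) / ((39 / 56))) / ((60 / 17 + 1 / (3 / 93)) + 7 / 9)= 4284 / 261997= 0.02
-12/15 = -4/5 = -0.80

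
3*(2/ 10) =3/ 5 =0.60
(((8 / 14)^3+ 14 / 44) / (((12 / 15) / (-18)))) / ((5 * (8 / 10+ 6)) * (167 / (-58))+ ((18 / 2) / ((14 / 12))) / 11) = 4970745 / 42539252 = 0.12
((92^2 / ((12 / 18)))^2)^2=25981705452589056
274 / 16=137 / 8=17.12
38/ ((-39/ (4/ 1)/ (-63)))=3192/ 13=245.54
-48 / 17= -2.82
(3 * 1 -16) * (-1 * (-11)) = -143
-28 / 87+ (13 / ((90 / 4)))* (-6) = -1648 / 435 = -3.79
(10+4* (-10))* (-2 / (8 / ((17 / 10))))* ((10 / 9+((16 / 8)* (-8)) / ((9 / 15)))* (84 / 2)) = -13685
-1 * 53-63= -116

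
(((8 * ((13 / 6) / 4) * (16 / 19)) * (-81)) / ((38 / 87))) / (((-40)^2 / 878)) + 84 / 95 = -370.47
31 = 31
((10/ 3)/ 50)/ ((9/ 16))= 16/ 135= 0.12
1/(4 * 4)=1/16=0.06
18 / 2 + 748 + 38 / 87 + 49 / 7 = 764.44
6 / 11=0.55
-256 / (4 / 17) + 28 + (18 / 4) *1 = -2111 / 2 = -1055.50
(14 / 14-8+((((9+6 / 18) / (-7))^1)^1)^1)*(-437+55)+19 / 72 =229219 / 72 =3183.60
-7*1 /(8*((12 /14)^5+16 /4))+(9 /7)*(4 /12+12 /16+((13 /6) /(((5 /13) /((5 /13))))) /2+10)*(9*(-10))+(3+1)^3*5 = -4570067223 /4200224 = -1088.05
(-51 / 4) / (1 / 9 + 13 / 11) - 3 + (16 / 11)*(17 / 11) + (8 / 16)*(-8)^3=-16517233 / 61952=-266.61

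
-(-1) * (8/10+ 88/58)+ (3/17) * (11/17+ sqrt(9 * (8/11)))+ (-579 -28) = -25334446/41905+ 18 * sqrt(22)/187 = -604.12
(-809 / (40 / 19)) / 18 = -15371 / 720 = -21.35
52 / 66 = 26 / 33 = 0.79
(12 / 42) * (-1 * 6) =-12 / 7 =-1.71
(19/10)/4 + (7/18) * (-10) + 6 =931/360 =2.59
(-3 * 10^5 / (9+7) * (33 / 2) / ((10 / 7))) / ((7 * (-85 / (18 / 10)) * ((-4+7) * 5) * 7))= 1485 / 238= 6.24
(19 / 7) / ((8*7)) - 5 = -1941 / 392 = -4.95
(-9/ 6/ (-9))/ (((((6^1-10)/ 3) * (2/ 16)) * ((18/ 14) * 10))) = -0.08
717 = 717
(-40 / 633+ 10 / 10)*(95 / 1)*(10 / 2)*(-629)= -279895.06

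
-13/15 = -0.87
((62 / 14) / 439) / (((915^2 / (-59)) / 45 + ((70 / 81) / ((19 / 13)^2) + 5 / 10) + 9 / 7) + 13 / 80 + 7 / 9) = -0.00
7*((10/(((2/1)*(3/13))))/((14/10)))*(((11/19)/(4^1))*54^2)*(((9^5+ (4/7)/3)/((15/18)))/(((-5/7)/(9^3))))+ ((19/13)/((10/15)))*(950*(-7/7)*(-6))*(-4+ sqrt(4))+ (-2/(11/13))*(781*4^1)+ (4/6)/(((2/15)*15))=-2450178299732651/741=-3306583400448.92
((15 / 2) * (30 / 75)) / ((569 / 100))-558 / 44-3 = -189705 / 12518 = -15.15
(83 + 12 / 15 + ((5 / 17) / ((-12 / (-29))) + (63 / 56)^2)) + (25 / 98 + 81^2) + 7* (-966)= -91938001 / 799680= -114.97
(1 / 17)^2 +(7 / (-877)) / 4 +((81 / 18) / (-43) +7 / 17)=13452137 / 43593916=0.31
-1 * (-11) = 11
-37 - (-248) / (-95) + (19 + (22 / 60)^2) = -350141 / 17100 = -20.48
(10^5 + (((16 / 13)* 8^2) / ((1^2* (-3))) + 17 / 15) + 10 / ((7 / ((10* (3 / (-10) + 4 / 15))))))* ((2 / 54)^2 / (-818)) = -136465057 / 813979530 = -0.17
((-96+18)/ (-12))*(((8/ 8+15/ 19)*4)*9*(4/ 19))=31824/ 361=88.16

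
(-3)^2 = 9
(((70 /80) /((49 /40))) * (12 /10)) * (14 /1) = 12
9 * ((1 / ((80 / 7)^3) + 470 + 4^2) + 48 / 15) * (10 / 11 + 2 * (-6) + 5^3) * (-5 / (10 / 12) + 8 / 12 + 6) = 941519522937 / 2816000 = 334346.42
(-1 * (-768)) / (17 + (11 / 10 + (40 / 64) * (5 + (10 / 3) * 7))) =92160 / 4297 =21.45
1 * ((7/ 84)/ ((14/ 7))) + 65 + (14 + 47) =3025/ 24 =126.04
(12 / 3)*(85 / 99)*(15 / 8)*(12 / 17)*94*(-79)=-371300 / 11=-33754.55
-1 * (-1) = 1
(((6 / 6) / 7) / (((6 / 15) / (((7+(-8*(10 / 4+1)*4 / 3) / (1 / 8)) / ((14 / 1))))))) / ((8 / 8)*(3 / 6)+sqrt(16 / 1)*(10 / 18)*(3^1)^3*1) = -625 / 5082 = -0.12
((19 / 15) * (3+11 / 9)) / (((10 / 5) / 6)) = 722 / 45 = 16.04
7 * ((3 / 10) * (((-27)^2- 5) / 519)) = 2534 / 865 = 2.93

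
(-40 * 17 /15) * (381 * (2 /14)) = -2467.43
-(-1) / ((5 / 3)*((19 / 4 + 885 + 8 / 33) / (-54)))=-0.04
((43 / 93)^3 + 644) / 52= 518085415 / 41826564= 12.39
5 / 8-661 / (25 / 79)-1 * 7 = -419027 / 200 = -2095.14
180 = 180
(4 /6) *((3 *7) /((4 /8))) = 28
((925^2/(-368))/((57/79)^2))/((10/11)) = -11747902375/2391264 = -4912.84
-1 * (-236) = 236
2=2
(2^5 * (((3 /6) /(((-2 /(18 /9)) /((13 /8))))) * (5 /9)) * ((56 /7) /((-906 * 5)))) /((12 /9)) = 26 /1359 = 0.02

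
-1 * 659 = -659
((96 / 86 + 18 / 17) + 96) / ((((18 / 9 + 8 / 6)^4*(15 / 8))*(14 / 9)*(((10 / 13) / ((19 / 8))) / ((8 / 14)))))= 2153733543 / 4477375000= 0.48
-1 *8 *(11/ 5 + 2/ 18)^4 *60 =-3743547392/ 273375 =-13693.82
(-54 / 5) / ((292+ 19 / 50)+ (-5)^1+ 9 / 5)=-540 / 14459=-0.04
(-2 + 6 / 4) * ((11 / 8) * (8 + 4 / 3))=-77 / 12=-6.42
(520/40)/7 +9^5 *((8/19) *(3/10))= 4961351/665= 7460.68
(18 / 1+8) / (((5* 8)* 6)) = 13 / 120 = 0.11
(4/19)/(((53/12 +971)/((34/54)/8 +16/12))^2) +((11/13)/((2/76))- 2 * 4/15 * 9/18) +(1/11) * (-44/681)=3967498467604933/124445919532545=31.88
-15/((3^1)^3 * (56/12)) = -5/42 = -0.12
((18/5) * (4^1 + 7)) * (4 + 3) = 1386/5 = 277.20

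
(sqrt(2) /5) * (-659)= -659 * sqrt(2) /5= -186.39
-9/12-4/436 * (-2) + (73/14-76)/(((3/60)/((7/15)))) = -865109/1308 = -661.40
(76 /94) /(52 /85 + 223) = 3230 /893329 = 0.00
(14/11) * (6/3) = 2.55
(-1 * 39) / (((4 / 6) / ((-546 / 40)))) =31941 / 40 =798.52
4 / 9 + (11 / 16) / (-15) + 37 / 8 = 3617 / 720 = 5.02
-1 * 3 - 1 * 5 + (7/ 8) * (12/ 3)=-9/ 2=-4.50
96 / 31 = 3.10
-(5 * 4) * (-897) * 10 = 179400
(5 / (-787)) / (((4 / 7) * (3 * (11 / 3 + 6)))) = -35 / 91292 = -0.00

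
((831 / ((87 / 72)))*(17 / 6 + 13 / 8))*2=177834 / 29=6132.21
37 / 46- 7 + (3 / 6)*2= -239 / 46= -5.20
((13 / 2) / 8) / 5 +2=173 / 80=2.16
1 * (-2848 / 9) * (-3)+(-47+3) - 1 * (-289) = 3583 / 3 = 1194.33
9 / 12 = 3 / 4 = 0.75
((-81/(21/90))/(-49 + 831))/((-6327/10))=1350/1924111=0.00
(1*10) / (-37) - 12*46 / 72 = -881 / 111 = -7.94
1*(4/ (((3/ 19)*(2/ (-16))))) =-608/ 3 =-202.67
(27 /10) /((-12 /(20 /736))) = -9 /1472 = -0.01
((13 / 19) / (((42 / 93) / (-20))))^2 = 16240900 / 17689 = 918.14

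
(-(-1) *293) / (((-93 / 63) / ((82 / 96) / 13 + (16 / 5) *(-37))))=23487.45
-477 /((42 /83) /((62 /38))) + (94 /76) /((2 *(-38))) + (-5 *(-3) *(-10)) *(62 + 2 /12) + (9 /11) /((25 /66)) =-5489074861 /505400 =-10860.85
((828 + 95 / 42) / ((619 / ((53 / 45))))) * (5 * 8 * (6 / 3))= 14785304 / 116991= 126.38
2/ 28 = 1/ 14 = 0.07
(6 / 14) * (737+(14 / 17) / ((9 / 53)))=113503 / 357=317.94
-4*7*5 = -140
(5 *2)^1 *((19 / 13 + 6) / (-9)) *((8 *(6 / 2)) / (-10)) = 776 / 39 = 19.90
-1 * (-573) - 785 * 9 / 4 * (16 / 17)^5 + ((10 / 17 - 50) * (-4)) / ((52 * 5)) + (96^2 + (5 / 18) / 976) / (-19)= -7490038631717041 / 6161179800672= -1215.68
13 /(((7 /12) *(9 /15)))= 260 /7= 37.14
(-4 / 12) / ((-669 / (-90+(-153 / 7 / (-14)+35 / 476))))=-294433 / 6687324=-0.04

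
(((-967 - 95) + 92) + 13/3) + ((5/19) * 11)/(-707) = -38915566/40299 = -965.67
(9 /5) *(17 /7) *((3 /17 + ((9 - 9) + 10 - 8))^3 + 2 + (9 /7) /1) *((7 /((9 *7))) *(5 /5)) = 6.60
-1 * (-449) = 449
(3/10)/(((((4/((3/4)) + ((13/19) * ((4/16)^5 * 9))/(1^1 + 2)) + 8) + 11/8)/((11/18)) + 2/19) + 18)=160512/22566235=0.01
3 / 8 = 0.38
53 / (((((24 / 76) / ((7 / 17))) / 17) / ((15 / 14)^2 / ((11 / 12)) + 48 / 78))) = 2194.24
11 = 11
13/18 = 0.72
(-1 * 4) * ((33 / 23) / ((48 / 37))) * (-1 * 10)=2035 / 46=44.24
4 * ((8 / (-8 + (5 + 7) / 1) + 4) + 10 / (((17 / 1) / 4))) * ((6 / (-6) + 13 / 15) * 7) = -7952 / 255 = -31.18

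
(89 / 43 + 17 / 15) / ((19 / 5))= 2066 / 2451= 0.84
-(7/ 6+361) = -2173/ 6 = -362.17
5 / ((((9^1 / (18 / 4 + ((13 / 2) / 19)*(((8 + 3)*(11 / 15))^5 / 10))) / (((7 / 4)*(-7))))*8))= -16585767502087 / 16621200000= -997.87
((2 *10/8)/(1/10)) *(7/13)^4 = 60025/28561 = 2.10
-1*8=-8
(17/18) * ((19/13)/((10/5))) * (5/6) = 1615/2808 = 0.58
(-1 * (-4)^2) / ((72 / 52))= -104 / 9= -11.56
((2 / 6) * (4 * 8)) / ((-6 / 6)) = -32 / 3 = -10.67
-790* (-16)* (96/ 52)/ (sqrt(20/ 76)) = 60672* sqrt(95)/ 13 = 45489.04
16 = 16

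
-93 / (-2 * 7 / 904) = 42036 / 7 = 6005.14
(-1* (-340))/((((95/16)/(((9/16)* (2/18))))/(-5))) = -340/19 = -17.89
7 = 7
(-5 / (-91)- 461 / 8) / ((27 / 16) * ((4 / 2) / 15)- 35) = 209555 / 126581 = 1.66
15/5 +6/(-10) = 12/5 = 2.40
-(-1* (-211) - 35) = -176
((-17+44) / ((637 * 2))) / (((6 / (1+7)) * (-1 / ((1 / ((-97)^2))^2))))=-18 / 56393151997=-0.00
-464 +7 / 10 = -463.30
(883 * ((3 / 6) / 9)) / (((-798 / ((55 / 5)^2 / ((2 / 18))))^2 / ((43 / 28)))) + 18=627226177 / 3962336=158.30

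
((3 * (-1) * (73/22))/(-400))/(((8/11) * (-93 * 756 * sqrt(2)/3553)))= -259369 * sqrt(2)/299980800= -0.00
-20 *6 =-120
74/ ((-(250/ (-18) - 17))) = 333/ 139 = 2.40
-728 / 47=-15.49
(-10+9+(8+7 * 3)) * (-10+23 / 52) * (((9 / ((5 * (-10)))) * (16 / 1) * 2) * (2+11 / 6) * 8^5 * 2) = 125855858688 / 325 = 387248795.96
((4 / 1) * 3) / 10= 6 / 5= 1.20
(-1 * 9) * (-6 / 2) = 27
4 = 4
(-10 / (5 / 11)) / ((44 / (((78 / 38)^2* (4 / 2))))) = -1521 / 361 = -4.21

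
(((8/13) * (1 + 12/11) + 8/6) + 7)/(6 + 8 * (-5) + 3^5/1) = 4127/89661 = 0.05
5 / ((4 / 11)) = 55 / 4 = 13.75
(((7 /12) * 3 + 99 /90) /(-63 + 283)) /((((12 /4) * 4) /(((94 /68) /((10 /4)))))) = 893 /1496000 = 0.00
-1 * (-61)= 61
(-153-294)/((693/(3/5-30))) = 1043/55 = 18.96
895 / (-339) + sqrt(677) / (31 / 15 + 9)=-895 / 339 + 15*sqrt(677) / 166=-0.29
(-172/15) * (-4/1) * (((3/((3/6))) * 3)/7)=4128/35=117.94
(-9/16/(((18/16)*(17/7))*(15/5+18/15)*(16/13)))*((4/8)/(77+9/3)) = -13/52224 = -0.00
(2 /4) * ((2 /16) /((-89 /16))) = -1 /89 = -0.01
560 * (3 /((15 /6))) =672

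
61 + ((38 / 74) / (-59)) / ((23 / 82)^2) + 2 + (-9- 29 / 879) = 53.86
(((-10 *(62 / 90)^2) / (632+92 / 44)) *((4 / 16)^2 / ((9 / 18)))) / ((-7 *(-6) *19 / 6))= -341 / 48478500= -0.00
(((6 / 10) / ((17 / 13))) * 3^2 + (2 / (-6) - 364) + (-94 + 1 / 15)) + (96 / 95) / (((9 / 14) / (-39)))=-2497319 / 4845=-515.44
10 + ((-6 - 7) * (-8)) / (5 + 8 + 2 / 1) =254 / 15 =16.93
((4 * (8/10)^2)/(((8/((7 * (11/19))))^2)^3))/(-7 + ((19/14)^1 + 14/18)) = -13130609945607/1476563202713600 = -0.01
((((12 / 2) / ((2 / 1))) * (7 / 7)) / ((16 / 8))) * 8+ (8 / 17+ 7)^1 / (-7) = 1301 / 119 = 10.93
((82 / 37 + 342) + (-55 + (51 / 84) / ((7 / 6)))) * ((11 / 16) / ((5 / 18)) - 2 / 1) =3992223 / 29008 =137.62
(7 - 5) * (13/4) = 13/2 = 6.50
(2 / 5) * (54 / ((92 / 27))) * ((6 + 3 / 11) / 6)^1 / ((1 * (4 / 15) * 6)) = 729 / 176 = 4.14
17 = 17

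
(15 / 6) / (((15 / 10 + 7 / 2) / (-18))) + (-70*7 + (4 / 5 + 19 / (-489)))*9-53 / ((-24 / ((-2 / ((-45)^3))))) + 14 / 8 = -393055918943 / 89120250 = -4410.40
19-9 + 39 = 49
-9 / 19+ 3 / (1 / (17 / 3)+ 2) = 636 / 703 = 0.90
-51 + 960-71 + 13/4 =3365/4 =841.25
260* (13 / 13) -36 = 224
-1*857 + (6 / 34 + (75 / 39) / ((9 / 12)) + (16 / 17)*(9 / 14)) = -3961810 / 4641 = -853.65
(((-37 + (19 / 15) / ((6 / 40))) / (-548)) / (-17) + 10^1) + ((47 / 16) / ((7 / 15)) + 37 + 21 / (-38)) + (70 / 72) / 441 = 21172675019 / 401445072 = 52.74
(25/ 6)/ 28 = 25/ 168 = 0.15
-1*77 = -77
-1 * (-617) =617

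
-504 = -504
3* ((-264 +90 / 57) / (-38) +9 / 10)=84537 / 3610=23.42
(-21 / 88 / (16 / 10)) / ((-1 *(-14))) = -15 / 1408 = -0.01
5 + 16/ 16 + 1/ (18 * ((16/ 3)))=577/ 96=6.01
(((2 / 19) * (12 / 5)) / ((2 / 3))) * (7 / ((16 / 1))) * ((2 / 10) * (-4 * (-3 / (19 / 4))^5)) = 15676416 / 1176147025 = 0.01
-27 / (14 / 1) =-27 / 14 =-1.93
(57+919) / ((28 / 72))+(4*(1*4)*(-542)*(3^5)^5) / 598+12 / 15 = -128584519342797148 / 10465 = -12287101704997.34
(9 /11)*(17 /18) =17 /22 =0.77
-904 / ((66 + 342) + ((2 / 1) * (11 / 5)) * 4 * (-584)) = 565 / 6169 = 0.09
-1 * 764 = -764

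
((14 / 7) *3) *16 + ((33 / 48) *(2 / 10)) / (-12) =92149 / 960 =95.99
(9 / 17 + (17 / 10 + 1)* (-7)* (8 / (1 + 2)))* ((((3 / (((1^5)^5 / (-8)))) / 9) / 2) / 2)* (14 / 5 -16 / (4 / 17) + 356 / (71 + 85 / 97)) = -494599926 / 246925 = -2003.04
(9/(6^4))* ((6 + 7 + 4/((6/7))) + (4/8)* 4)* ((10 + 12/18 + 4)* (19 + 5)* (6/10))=1298/45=28.84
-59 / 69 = -0.86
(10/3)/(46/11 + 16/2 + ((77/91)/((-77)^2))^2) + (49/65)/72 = 795236636243/2799124412760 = 0.28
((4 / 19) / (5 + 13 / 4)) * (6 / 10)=16 / 1045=0.02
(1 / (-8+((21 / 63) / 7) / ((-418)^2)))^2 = 13463057993616 / 861635652884161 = 0.02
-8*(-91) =728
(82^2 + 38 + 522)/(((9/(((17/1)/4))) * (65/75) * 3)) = 51595/39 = 1322.95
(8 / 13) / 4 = 2 / 13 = 0.15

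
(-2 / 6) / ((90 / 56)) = -28 / 135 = -0.21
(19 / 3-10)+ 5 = 4 / 3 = 1.33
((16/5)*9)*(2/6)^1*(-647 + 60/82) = -1271856/205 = -6204.18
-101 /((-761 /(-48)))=-4848 /761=-6.37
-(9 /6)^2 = -9 /4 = -2.25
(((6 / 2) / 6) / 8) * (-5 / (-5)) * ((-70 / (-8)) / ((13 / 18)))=0.76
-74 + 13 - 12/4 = -64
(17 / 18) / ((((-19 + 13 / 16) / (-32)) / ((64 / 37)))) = 278528 / 96903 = 2.87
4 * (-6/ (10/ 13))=-156/ 5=-31.20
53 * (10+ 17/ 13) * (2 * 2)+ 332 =35480/ 13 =2729.23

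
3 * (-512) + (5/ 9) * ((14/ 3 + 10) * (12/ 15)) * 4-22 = -41362/ 27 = -1531.93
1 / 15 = 0.07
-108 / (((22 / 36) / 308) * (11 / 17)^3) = -267424416 / 1331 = -200919.92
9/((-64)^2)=0.00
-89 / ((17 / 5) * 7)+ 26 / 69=-27611 / 8211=-3.36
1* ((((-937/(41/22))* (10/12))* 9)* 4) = -618420/41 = -15083.41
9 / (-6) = -3 / 2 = -1.50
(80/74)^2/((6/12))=3200/1369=2.34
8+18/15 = 46/5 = 9.20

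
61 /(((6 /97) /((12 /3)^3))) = 189344 /3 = 63114.67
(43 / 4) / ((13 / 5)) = 215 / 52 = 4.13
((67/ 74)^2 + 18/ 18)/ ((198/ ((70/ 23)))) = 348775/ 12468852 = 0.03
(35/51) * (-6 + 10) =140/51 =2.75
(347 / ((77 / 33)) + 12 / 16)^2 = 22339.57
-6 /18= -1 /3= -0.33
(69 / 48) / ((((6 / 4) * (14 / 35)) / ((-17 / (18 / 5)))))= -9775 / 864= -11.31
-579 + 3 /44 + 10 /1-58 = -27585 /44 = -626.93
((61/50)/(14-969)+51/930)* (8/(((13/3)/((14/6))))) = 2219952/9621625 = 0.23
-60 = -60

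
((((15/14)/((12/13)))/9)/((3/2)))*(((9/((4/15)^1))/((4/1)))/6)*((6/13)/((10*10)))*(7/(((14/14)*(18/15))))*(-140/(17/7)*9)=-3675/2176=-1.69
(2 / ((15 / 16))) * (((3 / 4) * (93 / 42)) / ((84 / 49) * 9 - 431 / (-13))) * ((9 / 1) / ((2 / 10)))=14508 / 4421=3.28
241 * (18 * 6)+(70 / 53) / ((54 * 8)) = 297968579 / 11448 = 26028.00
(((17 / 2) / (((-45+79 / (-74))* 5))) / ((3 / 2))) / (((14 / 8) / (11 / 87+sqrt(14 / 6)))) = -5032* sqrt(21) / 1073835 - 55352 / 31141215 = -0.02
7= 7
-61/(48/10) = -305/24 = -12.71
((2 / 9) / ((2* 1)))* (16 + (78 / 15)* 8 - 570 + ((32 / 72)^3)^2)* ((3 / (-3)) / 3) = 1361531362 / 71744535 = 18.98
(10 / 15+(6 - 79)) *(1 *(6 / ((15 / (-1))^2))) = -434 / 225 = -1.93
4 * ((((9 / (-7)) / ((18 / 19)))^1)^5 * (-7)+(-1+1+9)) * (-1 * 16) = -6335174 / 2401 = -2638.56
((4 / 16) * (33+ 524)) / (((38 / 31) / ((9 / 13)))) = 155403 / 1976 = 78.65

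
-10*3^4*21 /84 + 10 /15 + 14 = -1127 /6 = -187.83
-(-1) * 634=634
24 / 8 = 3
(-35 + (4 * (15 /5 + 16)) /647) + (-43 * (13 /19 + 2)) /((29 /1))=-13854390 /356497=-38.86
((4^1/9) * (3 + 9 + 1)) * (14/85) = 728/765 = 0.95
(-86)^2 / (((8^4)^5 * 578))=1849 / 166597157415689388032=0.00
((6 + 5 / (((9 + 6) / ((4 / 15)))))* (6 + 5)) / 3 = 3014 / 135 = 22.33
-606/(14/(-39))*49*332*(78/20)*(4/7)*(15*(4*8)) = 29377251072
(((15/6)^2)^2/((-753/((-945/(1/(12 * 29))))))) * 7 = 119896875/1004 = 119419.20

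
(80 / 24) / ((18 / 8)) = 1.48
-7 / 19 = -0.37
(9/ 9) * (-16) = -16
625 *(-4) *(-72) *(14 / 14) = 180000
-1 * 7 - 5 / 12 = -89 / 12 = -7.42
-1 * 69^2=-4761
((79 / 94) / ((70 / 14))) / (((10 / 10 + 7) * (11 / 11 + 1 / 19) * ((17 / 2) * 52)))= 1501 / 33238400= 0.00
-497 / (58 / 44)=-10934 / 29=-377.03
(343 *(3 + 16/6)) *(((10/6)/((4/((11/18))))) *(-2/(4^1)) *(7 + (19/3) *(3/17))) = -433895/216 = -2008.77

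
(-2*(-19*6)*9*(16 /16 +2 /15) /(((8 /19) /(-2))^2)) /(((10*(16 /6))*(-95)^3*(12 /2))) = -153 /400000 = -0.00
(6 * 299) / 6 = 299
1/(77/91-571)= -13/7412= -0.00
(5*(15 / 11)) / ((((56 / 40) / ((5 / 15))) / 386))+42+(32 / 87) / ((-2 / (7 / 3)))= 13428700 / 20097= 668.19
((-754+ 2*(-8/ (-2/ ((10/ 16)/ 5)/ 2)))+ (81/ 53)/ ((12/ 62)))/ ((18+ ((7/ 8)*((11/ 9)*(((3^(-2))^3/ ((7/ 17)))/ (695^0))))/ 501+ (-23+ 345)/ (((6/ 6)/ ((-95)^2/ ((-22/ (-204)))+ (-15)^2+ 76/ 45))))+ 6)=-57038726002500/ 2071200236297178017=-0.00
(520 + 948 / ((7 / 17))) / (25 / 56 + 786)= 158048 / 44041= 3.59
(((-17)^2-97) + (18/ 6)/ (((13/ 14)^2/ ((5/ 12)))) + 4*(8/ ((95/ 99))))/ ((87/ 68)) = 247603436/ 1396785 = 177.27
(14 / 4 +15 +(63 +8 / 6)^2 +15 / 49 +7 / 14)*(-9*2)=-3667430 / 49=-74845.51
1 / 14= 0.07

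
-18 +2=-16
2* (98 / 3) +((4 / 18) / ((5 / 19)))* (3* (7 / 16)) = 7973 / 120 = 66.44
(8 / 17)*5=40 / 17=2.35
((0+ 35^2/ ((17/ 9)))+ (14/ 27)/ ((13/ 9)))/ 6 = 430213/ 3978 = 108.15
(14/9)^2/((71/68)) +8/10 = 89644/28755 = 3.12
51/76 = 0.67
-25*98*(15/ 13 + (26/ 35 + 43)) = -1429960/ 13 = -109996.92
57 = 57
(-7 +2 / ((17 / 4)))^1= -111 / 17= -6.53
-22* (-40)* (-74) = -65120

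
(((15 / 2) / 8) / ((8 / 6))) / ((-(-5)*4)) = 9 / 256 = 0.04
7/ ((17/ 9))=63/ 17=3.71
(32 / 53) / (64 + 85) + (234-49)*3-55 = 3948532 / 7897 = 500.00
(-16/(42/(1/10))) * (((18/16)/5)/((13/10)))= -3/455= -0.01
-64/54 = -32/27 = -1.19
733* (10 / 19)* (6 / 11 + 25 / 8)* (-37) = -2305285 / 44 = -52392.84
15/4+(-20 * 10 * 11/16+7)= -507/4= -126.75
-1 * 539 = -539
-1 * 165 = -165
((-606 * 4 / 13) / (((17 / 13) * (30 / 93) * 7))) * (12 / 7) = -108.25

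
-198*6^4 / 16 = -16038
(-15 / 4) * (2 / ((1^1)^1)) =-15 / 2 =-7.50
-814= -814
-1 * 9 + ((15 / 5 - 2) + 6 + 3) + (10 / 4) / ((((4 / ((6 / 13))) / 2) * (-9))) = 73 / 78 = 0.94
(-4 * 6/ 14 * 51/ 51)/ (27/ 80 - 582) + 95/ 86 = 10342335/ 9337622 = 1.11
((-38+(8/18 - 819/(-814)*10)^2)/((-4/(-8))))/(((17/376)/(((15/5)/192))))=45640462349/912394692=50.02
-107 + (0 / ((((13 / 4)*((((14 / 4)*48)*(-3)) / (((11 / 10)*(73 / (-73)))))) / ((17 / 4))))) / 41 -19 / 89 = -9542 / 89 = -107.21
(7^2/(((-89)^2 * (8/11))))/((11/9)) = 441/63368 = 0.01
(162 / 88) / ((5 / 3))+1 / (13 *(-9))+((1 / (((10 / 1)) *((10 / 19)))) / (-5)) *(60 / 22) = 127717 / 128700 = 0.99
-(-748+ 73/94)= 70239/94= 747.22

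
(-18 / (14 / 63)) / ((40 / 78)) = -3159 / 20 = -157.95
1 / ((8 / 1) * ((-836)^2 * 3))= 1 / 16773504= 0.00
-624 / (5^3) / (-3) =208 / 125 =1.66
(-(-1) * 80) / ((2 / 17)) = 680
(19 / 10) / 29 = 19 / 290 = 0.07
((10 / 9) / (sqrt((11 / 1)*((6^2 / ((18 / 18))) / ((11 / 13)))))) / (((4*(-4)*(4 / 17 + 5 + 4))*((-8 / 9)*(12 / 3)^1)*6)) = 85*sqrt(13) / 18809856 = 0.00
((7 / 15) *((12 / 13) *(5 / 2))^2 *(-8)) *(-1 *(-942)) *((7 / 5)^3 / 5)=-217127232 / 21125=-10278.21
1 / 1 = 1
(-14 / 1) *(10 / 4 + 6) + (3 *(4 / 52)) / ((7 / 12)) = -10793 / 91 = -118.60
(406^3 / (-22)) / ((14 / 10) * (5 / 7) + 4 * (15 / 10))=-4780244 / 11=-434567.64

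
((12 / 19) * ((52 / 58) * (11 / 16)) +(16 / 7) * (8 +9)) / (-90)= -302747 / 694260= -0.44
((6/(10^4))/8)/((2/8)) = 3/10000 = 0.00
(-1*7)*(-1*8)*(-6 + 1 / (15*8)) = -5033 / 15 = -335.53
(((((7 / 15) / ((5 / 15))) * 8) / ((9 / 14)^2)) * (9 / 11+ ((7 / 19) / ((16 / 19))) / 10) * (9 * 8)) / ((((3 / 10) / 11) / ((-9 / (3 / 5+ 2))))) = -213469.13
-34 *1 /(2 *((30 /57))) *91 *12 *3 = -529074 /5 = -105814.80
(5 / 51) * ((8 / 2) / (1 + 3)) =5 / 51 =0.10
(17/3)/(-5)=-17/15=-1.13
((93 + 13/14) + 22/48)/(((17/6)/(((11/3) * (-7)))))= -855.03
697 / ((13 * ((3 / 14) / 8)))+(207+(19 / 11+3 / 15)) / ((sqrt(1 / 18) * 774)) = 11491 * sqrt(2) / 14190+78064 / 39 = 2002.79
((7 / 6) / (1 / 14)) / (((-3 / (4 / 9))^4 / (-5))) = -62720 / 1594323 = -0.04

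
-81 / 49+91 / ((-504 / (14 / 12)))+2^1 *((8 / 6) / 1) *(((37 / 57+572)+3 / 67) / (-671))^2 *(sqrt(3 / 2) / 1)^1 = -39451 / 21168+19133940583696 *sqrt(6) / 19699972132203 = 0.52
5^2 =25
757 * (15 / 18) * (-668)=-1264190 / 3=-421396.67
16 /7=2.29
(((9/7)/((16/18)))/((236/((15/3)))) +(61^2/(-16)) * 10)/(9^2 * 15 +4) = -30735055/16110304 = -1.91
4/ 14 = 2/ 7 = 0.29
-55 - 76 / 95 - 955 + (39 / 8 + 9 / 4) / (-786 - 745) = -61901677 / 61240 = -1010.80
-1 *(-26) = 26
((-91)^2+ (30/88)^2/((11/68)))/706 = 44091869/3758744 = 11.73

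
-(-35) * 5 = 175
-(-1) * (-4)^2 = 16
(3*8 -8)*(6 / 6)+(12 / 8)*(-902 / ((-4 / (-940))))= -317939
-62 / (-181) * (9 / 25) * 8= 4464 / 4525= 0.99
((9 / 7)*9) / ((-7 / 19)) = -1539 / 49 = -31.41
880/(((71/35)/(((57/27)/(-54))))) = -292600/17253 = -16.96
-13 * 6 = -78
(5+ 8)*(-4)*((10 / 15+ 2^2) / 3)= -728 / 9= -80.89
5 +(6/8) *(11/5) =133/20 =6.65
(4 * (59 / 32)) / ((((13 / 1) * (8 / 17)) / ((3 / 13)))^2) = 153459 / 14623232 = 0.01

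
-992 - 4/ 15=-992.27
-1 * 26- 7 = -33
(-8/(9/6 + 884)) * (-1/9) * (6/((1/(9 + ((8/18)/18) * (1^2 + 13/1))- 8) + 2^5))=24224/96956937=0.00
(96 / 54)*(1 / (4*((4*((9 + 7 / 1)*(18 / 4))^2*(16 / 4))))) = 1 / 186624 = 0.00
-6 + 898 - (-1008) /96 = 1805 /2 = 902.50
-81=-81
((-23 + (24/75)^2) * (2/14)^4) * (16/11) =-0.01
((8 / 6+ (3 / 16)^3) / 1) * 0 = 0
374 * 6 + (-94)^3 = -828340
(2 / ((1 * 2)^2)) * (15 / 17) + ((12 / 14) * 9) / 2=1023 / 238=4.30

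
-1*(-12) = 12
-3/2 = -1.50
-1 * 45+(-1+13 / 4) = -171 / 4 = -42.75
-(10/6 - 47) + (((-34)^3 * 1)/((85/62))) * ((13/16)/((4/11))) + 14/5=-3840523/60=-64008.72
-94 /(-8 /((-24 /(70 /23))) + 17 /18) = -38916 /811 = -47.99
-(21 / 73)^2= -441 / 5329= -0.08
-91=-91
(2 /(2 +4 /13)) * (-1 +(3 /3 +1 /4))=0.22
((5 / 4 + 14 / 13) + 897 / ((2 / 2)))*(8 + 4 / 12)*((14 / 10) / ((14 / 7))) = 1636775 / 312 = 5246.07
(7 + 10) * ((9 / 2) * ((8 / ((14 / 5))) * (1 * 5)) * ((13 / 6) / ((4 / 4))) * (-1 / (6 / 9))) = -49725 / 14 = -3551.79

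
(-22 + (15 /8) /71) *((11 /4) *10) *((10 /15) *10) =-3432275 /852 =-4028.49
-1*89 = -89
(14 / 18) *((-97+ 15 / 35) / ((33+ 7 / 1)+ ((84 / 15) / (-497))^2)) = -21298225 / 11342286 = -1.88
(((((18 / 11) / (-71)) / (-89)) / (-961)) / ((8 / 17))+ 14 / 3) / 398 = 3740695885 / 319027959624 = 0.01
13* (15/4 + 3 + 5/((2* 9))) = 3289/36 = 91.36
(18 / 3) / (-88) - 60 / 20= -135 / 44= -3.07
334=334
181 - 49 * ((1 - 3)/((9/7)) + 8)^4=-553320763/6561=-84334.82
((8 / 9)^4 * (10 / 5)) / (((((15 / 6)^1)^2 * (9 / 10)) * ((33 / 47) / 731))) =2251620352 / 9743085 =231.10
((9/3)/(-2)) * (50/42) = -25/14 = -1.79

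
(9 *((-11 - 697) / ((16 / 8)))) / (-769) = 4.14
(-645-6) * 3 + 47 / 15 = -1949.87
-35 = -35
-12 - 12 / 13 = -168 / 13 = -12.92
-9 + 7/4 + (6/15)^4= -18061/2500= -7.22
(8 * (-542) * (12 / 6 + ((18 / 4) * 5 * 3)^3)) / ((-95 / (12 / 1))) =16002383064 / 95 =168446137.52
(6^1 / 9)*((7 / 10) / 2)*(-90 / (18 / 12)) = -14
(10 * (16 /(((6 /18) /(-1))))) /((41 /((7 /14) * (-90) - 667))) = 341760 /41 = 8335.61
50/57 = 0.88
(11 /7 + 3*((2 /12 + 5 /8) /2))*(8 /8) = 309 /112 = 2.76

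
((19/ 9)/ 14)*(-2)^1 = -19/ 63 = -0.30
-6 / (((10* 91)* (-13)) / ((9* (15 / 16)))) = 81 / 18928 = 0.00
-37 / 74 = -1 / 2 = -0.50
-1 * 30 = -30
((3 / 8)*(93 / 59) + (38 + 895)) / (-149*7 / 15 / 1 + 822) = 6609825 / 5327464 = 1.24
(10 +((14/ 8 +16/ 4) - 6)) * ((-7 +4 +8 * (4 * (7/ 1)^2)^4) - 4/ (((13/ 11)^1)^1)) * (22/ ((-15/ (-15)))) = 5064908037453/ 2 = 2532454018726.50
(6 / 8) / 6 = 1 / 8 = 0.12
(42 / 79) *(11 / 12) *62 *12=28644 / 79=362.58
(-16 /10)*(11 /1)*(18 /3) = -528 /5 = -105.60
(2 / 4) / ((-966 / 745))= -745 / 1932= -0.39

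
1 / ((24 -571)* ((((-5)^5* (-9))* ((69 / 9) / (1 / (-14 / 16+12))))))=-8 / 10497271875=-0.00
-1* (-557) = 557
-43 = -43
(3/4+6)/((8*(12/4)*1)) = 0.28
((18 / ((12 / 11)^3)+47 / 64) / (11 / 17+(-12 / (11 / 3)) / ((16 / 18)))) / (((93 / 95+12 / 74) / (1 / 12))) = -368485183 / 1048892544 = -0.35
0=0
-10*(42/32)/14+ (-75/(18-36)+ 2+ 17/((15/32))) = 9959/240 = 41.50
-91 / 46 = -1.98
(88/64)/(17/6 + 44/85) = 2805/6836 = 0.41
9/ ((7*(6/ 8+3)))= 12/ 35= 0.34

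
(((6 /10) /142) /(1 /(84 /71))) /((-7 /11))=-198 /25205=-0.01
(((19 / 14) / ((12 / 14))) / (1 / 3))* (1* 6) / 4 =57 / 8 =7.12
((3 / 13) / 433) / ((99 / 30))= 10 / 61919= 0.00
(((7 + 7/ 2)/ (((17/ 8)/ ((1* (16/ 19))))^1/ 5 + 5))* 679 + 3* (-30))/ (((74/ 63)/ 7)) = 936201105/ 130351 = 7182.16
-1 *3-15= -18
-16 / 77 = -0.21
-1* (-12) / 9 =4 / 3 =1.33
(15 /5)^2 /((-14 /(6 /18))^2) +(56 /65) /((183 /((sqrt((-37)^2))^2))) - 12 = -12939001 /2331420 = -5.55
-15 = -15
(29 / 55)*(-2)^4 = 464 / 55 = 8.44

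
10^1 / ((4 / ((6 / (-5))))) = -3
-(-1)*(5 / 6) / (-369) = -5 / 2214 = -0.00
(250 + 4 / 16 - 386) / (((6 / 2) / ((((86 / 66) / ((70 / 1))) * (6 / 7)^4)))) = -420282 / 924385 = -0.45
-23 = -23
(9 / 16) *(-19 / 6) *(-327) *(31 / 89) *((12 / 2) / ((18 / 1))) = 192603 / 2848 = 67.63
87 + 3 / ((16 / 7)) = 1413 / 16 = 88.31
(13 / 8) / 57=13 / 456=0.03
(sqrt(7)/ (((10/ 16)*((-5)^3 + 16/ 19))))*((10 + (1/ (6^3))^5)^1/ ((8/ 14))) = -89335147069459*sqrt(7)/ 396130849505280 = -0.60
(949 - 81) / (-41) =-868 / 41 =-21.17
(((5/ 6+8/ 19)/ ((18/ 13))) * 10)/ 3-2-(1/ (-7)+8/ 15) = 67799/ 107730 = 0.63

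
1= 1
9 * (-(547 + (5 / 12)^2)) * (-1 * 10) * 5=1969825 / 8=246228.12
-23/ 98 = -0.23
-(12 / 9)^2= -16 / 9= -1.78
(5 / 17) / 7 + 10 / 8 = 615 / 476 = 1.29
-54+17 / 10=-523 / 10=-52.30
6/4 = 1.50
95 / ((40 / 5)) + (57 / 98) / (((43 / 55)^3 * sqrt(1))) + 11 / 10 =2211610017 / 155833720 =14.19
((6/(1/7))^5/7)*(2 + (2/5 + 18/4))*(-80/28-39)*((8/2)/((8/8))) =-107844270912/5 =-21568854182.40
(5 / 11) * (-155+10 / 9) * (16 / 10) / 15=-2216 / 297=-7.46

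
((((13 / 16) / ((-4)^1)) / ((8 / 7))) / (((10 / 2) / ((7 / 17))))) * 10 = -637 / 4352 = -0.15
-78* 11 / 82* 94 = -40326 / 41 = -983.56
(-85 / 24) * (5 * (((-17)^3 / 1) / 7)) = 2088025 / 168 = 12428.72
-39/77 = -0.51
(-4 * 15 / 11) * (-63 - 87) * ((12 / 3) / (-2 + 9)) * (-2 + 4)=72000 / 77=935.06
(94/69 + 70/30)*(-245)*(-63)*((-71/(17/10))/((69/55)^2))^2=39555017785937500/984760479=40167145.85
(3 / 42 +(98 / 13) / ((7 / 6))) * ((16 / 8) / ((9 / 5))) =5945 / 819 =7.26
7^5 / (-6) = -16807 / 6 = -2801.17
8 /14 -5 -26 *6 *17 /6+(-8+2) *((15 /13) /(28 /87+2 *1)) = -4130530 /9191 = -449.41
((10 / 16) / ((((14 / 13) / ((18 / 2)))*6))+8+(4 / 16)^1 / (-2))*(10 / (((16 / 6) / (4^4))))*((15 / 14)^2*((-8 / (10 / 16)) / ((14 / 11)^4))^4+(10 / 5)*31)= 340761218710513153103244 / 56994475926865715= 5978846.43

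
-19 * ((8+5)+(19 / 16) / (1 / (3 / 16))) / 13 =-64315 / 3328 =-19.33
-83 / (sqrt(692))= -83 *sqrt(173) / 346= -3.16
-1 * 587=-587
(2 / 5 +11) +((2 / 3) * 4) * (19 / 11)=2641 / 165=16.01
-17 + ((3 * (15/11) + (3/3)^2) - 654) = -7325/11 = -665.91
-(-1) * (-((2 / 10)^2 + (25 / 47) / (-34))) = -973 / 39950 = -0.02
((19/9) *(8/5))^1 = 152/45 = 3.38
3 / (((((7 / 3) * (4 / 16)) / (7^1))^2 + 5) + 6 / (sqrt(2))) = 311472 / 146593 - 186624 * sqrt(2) / 146593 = 0.32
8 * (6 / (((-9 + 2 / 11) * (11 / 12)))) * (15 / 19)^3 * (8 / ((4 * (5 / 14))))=-10886400 / 665323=-16.36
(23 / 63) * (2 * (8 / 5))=1.17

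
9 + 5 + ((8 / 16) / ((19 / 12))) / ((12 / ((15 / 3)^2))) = 557 / 38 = 14.66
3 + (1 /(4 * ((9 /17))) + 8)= 413 /36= 11.47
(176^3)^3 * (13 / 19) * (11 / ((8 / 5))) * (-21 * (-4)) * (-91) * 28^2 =-86789424026387780919707566080 / 19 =-4567864422441462153668819000.00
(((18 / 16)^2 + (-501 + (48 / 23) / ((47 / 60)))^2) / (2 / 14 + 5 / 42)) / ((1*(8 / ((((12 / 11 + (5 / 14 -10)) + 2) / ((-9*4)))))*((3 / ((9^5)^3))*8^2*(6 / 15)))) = 57830556740815091.86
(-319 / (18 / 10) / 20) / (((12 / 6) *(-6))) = 319 / 432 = 0.74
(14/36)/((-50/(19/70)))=-19/9000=-0.00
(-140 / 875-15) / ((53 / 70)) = -5306 / 265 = -20.02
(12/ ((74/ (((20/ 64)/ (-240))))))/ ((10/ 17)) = -17/ 47360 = -0.00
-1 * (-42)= 42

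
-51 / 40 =-1.28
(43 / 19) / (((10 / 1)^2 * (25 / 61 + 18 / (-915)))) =2623 / 45220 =0.06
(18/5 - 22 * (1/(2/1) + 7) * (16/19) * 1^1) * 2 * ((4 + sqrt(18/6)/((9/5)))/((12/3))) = -25716/95 - 2143 * sqrt(3)/57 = -335.81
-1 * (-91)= 91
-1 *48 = -48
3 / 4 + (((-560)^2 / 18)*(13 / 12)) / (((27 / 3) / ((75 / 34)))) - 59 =25159159 / 5508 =4567.75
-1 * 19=-19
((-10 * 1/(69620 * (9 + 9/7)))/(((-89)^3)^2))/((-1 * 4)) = 7/996475319329098816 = 0.00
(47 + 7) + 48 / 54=494 / 9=54.89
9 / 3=3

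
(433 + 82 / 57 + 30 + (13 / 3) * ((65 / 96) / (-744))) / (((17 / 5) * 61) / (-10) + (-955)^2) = 0.00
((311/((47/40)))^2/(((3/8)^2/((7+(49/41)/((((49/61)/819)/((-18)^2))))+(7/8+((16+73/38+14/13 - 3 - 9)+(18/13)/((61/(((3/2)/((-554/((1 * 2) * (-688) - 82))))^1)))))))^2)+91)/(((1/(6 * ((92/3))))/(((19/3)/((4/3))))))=133082842184775139349110375819403418643834/275745200416010851851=482629768293322670032.89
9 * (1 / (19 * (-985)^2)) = 0.00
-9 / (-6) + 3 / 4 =9 / 4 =2.25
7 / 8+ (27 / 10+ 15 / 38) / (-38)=11459 / 14440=0.79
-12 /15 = -4 /5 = -0.80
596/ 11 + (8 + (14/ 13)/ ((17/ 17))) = 9046/ 143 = 63.26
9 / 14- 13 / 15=-47 / 210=-0.22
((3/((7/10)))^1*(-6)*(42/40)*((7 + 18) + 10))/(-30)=63/2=31.50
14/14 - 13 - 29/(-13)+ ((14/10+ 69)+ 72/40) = 4058/65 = 62.43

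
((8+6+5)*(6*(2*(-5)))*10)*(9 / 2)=-51300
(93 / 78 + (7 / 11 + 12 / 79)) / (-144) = -44749 / 3253536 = -0.01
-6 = -6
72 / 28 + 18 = 144 / 7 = 20.57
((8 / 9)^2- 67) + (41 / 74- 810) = -875.66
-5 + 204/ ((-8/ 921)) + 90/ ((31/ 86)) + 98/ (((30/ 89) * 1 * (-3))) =-65112277/ 2790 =-23337.73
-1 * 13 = -13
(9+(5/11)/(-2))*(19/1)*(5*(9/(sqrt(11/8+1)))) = 8685*sqrt(38)/11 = 4867.09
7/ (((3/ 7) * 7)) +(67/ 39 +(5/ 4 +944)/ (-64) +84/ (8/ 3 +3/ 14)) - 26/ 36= 64208191/ 3624192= 17.72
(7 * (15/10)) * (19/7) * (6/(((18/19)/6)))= 1083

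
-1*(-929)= 929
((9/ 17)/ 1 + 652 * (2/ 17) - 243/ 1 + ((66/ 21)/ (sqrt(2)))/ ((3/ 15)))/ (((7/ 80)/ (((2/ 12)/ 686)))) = -56360/ 122451 + 1100 * sqrt(2)/ 50421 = -0.43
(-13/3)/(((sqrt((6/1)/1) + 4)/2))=-52/15 + 13*sqrt(6)/15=-1.34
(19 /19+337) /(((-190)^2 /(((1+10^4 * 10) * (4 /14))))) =16900169 /63175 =267.51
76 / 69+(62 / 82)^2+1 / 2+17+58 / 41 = 4775909 / 231978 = 20.59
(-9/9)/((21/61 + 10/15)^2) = -33489/34225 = -0.98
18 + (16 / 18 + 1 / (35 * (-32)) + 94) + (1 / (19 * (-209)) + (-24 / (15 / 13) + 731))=32946292837 / 40027680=823.09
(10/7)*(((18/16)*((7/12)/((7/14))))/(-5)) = -3/8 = -0.38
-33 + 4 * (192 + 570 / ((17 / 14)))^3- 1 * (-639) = 5686207836414 / 4913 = 1157379978.92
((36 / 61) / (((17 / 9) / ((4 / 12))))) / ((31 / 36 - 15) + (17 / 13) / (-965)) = -48774960 / 6622299629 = -0.01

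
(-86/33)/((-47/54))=1548/517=2.99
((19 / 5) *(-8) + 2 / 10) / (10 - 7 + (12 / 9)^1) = -453 / 65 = -6.97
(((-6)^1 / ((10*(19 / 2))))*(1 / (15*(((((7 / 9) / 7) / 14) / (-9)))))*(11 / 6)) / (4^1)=2079 / 950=2.19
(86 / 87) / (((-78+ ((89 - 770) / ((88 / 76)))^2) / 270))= 1248720 / 1618006367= 0.00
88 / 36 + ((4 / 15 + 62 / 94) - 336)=-703511 / 2115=-332.63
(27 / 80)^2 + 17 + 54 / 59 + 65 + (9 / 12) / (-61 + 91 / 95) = 22350478243 / 269228800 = 83.02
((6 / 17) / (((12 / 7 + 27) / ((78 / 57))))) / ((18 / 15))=910 / 64923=0.01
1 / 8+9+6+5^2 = 321 / 8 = 40.12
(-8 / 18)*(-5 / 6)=10 / 27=0.37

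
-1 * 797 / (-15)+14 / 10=818 / 15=54.53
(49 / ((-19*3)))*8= -392 / 57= -6.88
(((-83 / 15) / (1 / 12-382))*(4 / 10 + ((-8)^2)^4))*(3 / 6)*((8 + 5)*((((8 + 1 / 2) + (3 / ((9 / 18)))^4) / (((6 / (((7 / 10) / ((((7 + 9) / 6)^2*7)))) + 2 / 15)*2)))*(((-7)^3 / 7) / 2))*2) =-5785641488534999 / 48900610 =-118314300.96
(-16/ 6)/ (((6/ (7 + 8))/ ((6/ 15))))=-8/ 3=-2.67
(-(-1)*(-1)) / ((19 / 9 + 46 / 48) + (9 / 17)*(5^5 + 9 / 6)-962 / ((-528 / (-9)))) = -1683 / 2763280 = -0.00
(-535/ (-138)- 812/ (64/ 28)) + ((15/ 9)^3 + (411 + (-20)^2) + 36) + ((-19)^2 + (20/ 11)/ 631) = 14849354381/ 17241444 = 861.26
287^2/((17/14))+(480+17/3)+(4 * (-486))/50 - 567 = 86334178/1275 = 67713.08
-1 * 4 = -4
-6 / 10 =-3 / 5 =-0.60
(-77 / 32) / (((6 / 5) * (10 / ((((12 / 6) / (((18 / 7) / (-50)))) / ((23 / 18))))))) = 13475 / 2208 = 6.10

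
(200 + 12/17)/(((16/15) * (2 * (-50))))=-2559/1360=-1.88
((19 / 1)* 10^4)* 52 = 9880000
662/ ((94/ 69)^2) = 1575891/ 4418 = 356.70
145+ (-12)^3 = -1583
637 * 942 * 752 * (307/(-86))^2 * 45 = 478450980713160/1849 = 258762023100.68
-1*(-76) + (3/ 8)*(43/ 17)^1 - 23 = 7337/ 136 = 53.95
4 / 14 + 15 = 107 / 7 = 15.29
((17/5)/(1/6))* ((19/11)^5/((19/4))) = 53170968/805255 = 66.03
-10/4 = -5/2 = -2.50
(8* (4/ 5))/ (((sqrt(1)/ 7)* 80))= 14/ 25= 0.56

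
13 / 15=0.87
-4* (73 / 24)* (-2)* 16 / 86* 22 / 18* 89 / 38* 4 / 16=3.24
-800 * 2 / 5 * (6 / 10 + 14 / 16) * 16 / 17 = -7552 / 17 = -444.24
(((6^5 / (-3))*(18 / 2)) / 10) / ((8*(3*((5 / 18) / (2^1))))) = -17496 / 25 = -699.84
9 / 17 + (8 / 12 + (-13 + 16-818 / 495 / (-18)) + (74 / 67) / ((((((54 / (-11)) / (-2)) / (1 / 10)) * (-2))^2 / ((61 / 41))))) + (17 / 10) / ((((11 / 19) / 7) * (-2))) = -448529223611 / 74895856200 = -5.99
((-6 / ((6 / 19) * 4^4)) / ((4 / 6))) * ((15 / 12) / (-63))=95 / 43008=0.00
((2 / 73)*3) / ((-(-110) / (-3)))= -9 / 4015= -0.00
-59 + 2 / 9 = -529 / 9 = -58.78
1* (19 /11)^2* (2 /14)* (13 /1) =4693 /847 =5.54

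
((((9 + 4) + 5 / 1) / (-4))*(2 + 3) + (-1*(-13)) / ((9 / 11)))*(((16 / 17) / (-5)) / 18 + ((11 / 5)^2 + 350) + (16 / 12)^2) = -9548161 / 4050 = -2357.57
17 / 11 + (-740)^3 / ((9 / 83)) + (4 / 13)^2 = -62524847500559 / 16731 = -3737065776.14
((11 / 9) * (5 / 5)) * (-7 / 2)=-77 / 18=-4.28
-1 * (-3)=3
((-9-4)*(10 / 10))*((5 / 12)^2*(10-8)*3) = -325 / 24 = -13.54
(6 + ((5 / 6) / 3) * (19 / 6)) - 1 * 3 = 419 / 108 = 3.88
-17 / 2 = -8.50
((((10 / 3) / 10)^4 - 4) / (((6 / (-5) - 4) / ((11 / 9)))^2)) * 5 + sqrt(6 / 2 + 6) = 8420333 / 4435236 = 1.90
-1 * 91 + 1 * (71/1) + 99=79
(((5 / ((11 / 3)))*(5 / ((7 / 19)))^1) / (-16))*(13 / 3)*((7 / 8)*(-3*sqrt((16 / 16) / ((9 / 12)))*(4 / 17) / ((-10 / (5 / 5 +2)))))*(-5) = 18525*sqrt(3) / 5984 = 5.36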